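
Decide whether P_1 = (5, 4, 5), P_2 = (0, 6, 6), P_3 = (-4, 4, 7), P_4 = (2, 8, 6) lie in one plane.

No

The four points are coplanar iff the 3×3 determinant with rows P_1P_2, P_1P_3, P_1P_4 is zero.
Rows: (-5, 2, 1), (-9, 0, 2), (-3, 4, 1).
Expanding along the first row: (-5)(-8) − (2)(-3) + (1)(-36) = 10.
Nonzero ⇒ not coplanar.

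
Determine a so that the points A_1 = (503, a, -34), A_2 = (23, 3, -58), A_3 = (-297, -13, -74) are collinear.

27

Collinearity requires A_1A_2 × A_1A_3 = 0; each component is linear in a.
The x-component gives (16)a + (-432) = 0, so a = 27.
The remaining components then also vanish.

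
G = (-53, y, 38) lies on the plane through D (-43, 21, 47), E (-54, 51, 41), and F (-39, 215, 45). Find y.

222

Coplanarity requires DE · (DF × DG) = 0.
DE = (-11, 30, -6), DF = (4, 194, -2); the triple product is linear in y with coefficient -46 and constant term 10212.
Setting it to zero: y = 222.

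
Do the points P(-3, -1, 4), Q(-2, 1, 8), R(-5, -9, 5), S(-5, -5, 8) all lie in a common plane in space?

No

With P as base: PQ = (1, 2, 4), PR = (-2, -8, 1), PS = (-2, -4, 4).
PR × PS = (-28, 6, -8).
PQ · (PR × PS) = -48.
Since -48 ≠ 0, the four points are not coplanar.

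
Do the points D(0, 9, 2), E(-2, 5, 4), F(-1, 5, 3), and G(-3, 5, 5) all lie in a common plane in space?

A normal to the plane through D, E, F is n = DE × DF = (4, 0, 4).
The plane has equation n·P = 8. For G: n·G = 8.
Equal, so G lies in the plane and all four are coplanar.

Yes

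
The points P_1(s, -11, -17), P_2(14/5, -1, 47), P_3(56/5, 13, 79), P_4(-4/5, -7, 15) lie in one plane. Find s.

-16/5

Coplanarity ⇔ det[P_1P_2; P_1P_3; P_1P_4] = 0.
Expanding, this is linear in s: (256)s + (4096/5) = 0.
So s = -16/5.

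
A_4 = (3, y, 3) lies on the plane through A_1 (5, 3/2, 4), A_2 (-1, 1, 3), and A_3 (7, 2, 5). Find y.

1

Coplanarity requires A_1A_2 · (A_1A_3 × A_1A_4) = 0.
A_1A_2 = (-6, -1/2, -1), A_1A_3 = (2, 1/2, 1); the triple product is linear in y with coefficient 4 and constant term -4.
Setting it to zero: y = 1.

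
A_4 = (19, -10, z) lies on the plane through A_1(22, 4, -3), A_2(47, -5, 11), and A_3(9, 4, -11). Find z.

-7

Coplanarity requires A_1A_2 · (A_1A_3 × A_1A_4) = 0.
A_1A_2 = (25, -9, 14), A_1A_3 = (-13, 0, -8); the triple product is linear in z with coefficient -117 and constant term -819.
Setting it to zero: z = -7.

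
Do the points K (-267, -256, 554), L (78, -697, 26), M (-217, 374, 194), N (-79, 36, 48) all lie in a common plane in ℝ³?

No

With K as base: KL = (345, -441, -528), KM = (50, 630, -360), KN = (188, 292, -506).
KM × KN = (-213660, -42380, -103840).
KL · (KM × KN) = -195600.
Since -195600 ≠ 0, the four points are not coplanar.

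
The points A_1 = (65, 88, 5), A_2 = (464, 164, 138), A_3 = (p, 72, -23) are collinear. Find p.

-19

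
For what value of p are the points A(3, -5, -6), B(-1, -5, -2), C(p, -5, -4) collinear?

1

Collinearity requires AB × AC = 0; each component is linear in p.
The y-component gives (4)p + (-4) = 0, so p = 1.
The remaining components then also vanish.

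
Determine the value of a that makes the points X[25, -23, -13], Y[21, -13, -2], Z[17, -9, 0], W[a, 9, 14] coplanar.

4

Normal to plane XYZ: n = (-24, -36, 24); plane equation n·P = -84.
Requiring n·W = -84: (-24)a + (12) = -84.
So a = 4.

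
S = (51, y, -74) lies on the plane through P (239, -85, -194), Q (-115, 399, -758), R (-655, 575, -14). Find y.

25

A normal to the plane is n = PQ × PR = (459360, 567936, 199056).
S lies in the plane iff n · PS = 0.
This gives (567936)y + (-14198400) = 0, so y = 25.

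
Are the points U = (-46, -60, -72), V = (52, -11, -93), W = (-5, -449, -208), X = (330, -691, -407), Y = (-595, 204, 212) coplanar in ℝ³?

No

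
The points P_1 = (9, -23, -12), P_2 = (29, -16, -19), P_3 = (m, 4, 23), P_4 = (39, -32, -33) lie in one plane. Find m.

-29

The points are coplanar iff P_1P_2 · (P_1P_3 × P_1P_4) = 0.
Expanding, this is linear in m: (210)m + (6090) = 0.
So m = -29.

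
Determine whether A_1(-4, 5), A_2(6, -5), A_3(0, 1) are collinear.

A_1A_2 = (10, -10), A_1A_3 = (4, -4).
Checking proportionality: A_1A_3 = 2/5·A_1A_2, so the vectors are parallel and the points are collinear.

Yes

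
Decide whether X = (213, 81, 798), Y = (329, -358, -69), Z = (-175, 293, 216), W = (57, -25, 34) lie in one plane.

Yes

With X as base: XY = (116, -439, -867), XZ = (-388, 212, -582), XW = (-156, -106, -764).
XZ × XW = (-223660, -205640, 74200).
XY · (XZ × XW) = 0.
The scalar triple product vanishes, so the four points are coplanar.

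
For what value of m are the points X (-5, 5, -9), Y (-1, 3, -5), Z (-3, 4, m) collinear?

Direction XY = (4, -2, 4). From the x-coordinate of Z, the parameter along the line is τ = (-3 − (-5))/4 = 1/2.
Then m = (-9) + 1/2·(4) = -7.

-7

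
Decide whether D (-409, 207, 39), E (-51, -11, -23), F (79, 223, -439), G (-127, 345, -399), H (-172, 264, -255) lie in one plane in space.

The plane through D, E, F has normal n = DE × DF = (105196, 140868, 112112) and equation n·P = -9493120.
Checking the remaining points: n·G = -9493120, n·H = -9493120.
All equal -9493120, so all 5 points lie in one plane.

Yes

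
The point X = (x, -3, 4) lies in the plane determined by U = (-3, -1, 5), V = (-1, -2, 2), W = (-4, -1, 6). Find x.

-4

Coplanarity requires UV · (UW × UX) = 0.
UV = (2, -1, -3), UW = (-1, 0, 1); the triple product is linear in x with coefficient -1 and constant term -4.
Setting it to zero: x = -4.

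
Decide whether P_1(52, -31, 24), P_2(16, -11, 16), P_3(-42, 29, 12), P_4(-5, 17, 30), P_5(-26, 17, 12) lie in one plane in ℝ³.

The plane through P_1, P_2, P_3 has normal n = P_1P_2 × P_1P_3 = (240, 320, -280) and equation n·P = -4160.
Checking the remaining points: n·P_4 = -4160, n·P_5 = -4160.
All equal -4160, so all 5 points lie in one plane.

Yes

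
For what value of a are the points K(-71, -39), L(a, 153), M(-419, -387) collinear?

The three points are collinear iff det[KL; KM] = 0.
This determinant is linear in a: (-348)a + (42108) = 0, so a = 121.

121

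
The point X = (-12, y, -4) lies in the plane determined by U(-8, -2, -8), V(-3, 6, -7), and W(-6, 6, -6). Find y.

6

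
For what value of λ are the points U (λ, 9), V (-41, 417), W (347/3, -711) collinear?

The three points are collinear iff det[UV; UW] = 0.
This determinant is linear in λ: (1128)λ + (-17672) = 0, so λ = 47/3.

47/3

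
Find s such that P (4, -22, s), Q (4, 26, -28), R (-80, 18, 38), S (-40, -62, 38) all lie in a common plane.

The points are coplanar iff PQ · (PR × PS) = 0.
Expanding, this is linear in s: (-7040)s + (-70400) = 0.
So s = -10.

-10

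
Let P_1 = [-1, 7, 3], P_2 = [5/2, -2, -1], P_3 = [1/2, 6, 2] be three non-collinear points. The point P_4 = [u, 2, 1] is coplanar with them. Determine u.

A normal to the plane is n = P_1P_2 × P_1P_3 = (5, -5/2, 10).
P_4 lies in the plane iff n · P_1P_4 = 0.
This gives (5)u + (-5/2) = 0, so u = 1/2.

1/2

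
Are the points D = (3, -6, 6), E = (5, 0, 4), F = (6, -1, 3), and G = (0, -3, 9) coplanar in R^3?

Yes

With D as base: DE = (2, 6, -2), DF = (3, 5, -3), DG = (-3, 3, 3).
DF × DG = (24, 0, 24).
DE · (DF × DG) = 0.
The scalar triple product vanishes, so the four points are coplanar.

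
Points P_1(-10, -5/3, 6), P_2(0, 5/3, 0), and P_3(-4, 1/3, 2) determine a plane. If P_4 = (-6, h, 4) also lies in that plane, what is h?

-1/3

Coplanarity requires P_1P_2 · (P_1P_3 × P_1P_4) = 0.
P_1P_2 = (10, 10/3, -6), P_1P_3 = (6, 2, -4); the triple product is linear in h with coefficient 4 and constant term 4/3.
Setting it to zero: h = -1/3.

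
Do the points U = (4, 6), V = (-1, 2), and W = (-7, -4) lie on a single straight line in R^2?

UV = (-5, -4), UW = (-11, -10).
det[UV; UW] = (-5)(-10) − (-4)(-11) = 6.
The determinant is nonzero, so they are not collinear.

No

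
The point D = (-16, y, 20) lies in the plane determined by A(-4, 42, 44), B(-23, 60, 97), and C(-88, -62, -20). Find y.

A normal to the plane is n = AB × AC = (4360, -5668, 3488).
D lies in the plane iff n · AD = 0.
This gives (-5668)y + (102024) = 0, so y = 18.

18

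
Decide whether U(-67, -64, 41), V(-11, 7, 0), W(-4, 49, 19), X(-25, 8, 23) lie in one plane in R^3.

The four points are coplanar iff the 3×3 determinant with rows UV, UW, UX is zero.
Rows: (56, 71, -41), (63, 113, -22), (42, 72, -18).
Expanding along the first row: (56)(-450) − (71)(-210) + (-41)(-210) = -1680.
Nonzero ⇒ not coplanar.

No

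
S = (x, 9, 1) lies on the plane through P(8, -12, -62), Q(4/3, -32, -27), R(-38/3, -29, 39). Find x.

-6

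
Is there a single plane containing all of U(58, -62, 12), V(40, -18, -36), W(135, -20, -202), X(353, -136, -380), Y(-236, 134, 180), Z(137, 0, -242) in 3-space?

Yes

The plane through U, V, W has normal n = UV × UW = (-7400, -7548, -4144) and equation n·P = -10952.
Checking the remaining points: n·X = -10952, n·Y = -10952, n·Z = -10952.
All equal -10952, so all 6 points lie in one plane.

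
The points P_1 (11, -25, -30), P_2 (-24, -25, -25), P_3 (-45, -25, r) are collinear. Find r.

Direction P_1P_2 = (-35, 0, 5). From the x-coordinate of P_3, the parameter along the line is τ = (-45 − 11)/(-35) = 8/5.
Then r = (-30) + 8/5·(5) = -22.

-22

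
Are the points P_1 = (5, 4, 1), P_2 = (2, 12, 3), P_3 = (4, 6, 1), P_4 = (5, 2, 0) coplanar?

With P_1 as base: P_1P_2 = (-3, 8, 2), P_1P_3 = (-1, 2, 0), P_1P_4 = (0, -2, -1).
P_1P_3 × P_1P_4 = (-2, -1, 2).
P_1P_2 · (P_1P_3 × P_1P_4) = 2.
Since 2 ≠ 0, the four points are not coplanar.

No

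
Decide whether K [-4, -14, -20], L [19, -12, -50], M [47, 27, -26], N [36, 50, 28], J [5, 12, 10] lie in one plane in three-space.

Yes

The plane through K, L, M has normal n = KL × KM = (1218, -1392, 841) and equation n·P = -2204.
Checking the remaining points: n·N = -2204, n·J = -2204.
All equal -2204, so all 5 points lie in one plane.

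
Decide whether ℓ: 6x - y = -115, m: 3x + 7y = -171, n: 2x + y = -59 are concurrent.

The three lines meet at one point iff the augmented coefficient matrix [aᵢ bᵢ cᵢ] has rank < 3, i.e. its determinant vanishes.
Here the determinant is -22.
Nonzero, so no common point exists.

No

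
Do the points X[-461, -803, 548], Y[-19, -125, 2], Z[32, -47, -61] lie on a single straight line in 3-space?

No

XY = (442, 678, -546), XZ = (493, 756, -609).
XY × XZ = (-126, 0, -102).
The cross product is nonzero, so the points do not lie on one line.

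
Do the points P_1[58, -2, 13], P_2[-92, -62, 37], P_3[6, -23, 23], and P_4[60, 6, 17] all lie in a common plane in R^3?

With P_1 as base: P_1P_2 = (-150, -60, 24), P_1P_3 = (-52, -21, 10), P_1P_4 = (2, 8, 4).
P_1P_3 × P_1P_4 = (-164, 228, -374).
P_1P_2 · (P_1P_3 × P_1P_4) = 1944.
Since 1944 ≠ 0, the four points are not coplanar.

No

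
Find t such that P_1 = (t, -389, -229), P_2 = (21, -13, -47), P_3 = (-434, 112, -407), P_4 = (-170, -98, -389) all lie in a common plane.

The points are coplanar iff P_1P_2 · (P_1P_3 × P_1P_4) = 0.
Expanding, this is linear in t: (73350)t + (-22811850) = 0.
So t = 311.

311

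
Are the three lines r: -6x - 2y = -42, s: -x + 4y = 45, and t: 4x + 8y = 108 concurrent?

Intersecting r and s: solving the 2×2 system gives (x, y) = (3, 12).
Substitute into t: (4)(3) + (8)(12) = 108.
This equals 108, so (3, 12) lies on all three lines and they are concurrent.

Yes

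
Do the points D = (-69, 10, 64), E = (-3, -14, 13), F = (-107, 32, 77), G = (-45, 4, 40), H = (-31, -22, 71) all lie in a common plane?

The plane through D, E, F has normal n = DE × DF = (810, 1080, 540) and equation n·P = -10530.
Checking the remaining points: n·G = -10530, n·H = -10530.
All equal -10530, so all 5 points lie in one plane.

Yes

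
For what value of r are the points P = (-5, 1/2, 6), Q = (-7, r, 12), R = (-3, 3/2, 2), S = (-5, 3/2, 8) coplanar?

1/2

The points are coplanar iff PQ · (PR × PS) = 0.
Expanding, this is linear in r: (-4)r + (2) = 0.
So r = 1/2.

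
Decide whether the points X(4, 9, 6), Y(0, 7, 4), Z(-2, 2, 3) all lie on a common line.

XY = (-4, -2, -2), XZ = (-6, -7, -3).
Comparing components 2 and 3: (-2)(-3) − (-2)(-7) = -8 ≠ 0, so XY and XZ are not parallel and the points are not collinear.

No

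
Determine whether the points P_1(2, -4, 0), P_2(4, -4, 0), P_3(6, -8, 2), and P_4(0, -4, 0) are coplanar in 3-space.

Yes

A normal to the plane through P_1, P_2, P_3 is n = P_1P_2 × P_1P_3 = (0, -4, -8).
The plane has equation n·P = 16. For P_4: n·P_4 = 16.
Equal, so P_4 lies in the plane and all four are coplanar.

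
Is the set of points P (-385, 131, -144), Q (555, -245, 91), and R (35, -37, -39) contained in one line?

Yes

PQ = (940, -376, 235), PR = (420, -168, 105).
Each component of PR is 21/47 times the corresponding component of PQ, so PR = 21/47·PQ and the points are collinear.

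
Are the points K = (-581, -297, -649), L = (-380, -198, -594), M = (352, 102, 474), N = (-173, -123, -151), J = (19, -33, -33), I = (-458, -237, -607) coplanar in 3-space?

Yes

The plane through K, L, M has normal n = KL × KM = (89232, -174408, -12168) and equation n·P = 7852416.
Checking the remaining points: n·N = 7852416, n·J = 7852416, n·I = 7852416.
All equal 7852416, so all 6 points lie in one plane.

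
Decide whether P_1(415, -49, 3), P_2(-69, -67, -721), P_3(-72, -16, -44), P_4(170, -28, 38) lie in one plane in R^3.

Yes

The four points are coplanar iff the 3×3 determinant with rows P_1P_2, P_1P_3, P_1P_4 is zero.
Rows: (-484, -18, -724), (-487, 33, -47), (-245, 21, 35).
Expanding along the first row: (-484)(2142) − (-18)(-28560) + (-724)(-2142) = 0.
Zero determinant ⇒ coplanar.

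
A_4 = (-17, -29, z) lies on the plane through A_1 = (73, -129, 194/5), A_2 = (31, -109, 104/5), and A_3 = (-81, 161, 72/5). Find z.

A normal to the plane is n = A_1A_2 × A_1A_3 = (4732, 8736/5, -9100).
A_4 lies in the plane iff n · A_1A_4 = 0.
This gives (-9100)z + (101920) = 0, so z = 56/5.

56/5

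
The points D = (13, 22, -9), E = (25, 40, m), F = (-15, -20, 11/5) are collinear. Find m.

Collinearity requires DE × DF = 0; each component is linear in m.
The x-component gives (42)m + (2898/5) = 0, so m = -69/5.
The remaining components then also vanish.

-69/5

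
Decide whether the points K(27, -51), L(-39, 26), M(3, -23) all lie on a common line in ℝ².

KL = (-66, 77), KM = (-24, 28).
Twice the signed area of △KLM is (-66)(28) − (77)(-24) = 0.
The triangle is degenerate (zero area), so the points are collinear.

Yes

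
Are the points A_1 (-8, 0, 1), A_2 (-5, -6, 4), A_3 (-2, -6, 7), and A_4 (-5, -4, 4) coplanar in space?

Yes

With A_1 as base: A_1A_2 = (3, -6, 3), A_1A_3 = (6, -6, 6), A_1A_4 = (3, -4, 3).
A_1A_3 × A_1A_4 = (6, 0, -6).
A_1A_2 · (A_1A_3 × A_1A_4) = 0.
The scalar triple product vanishes, so the four points are coplanar.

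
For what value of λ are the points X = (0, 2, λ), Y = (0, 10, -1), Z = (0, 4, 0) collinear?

1/3

Collinearity requires XY × XZ = 0; each component is linear in λ.
The x-component gives (-6)λ + (2) = 0, so λ = 1/3.
The remaining components then also vanish.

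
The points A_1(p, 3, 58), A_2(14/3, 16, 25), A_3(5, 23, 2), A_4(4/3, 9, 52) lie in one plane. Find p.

Coplanarity ⇔ det[A_1A_2; A_1A_3; A_1A_4] = 0.
Expanding, this is linear in p: (-28)p + (952/3) = 0.
So p = 34/3.

34/3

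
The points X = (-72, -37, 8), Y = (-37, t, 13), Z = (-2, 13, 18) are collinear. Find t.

-12

Collinearity requires XY × XZ = 0; each component is linear in t.
The x-component gives (10)t + (120) = 0, so t = -12.
The remaining components then also vanish.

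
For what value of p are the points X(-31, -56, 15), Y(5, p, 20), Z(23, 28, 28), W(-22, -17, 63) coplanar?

Normal to plane XZW: n = (3525, -2475, 1350); plane equation n·P = 49575.
Requiring n·Y = 49575: (-2475)p + (44625) = 49575.
So p = -2.

-2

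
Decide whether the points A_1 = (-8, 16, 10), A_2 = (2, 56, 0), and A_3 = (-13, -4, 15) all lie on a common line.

Yes

A_1A_2 = (10, 40, -10), A_1A_3 = (-5, -20, 5).
Each component of A_1A_3 is -1/2 times the corresponding component of A_1A_2, so A_1A_3 = -1/2·A_1A_2 and the points are collinear.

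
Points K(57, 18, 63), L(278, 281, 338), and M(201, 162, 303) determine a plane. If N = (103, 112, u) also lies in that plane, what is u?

A normal to the plane is n = KL × KM = (23520, -13440, -6048).
N lies in the plane iff n · KN = 0.
This gives (-6048)u + (199584) = 0, so u = 33.

33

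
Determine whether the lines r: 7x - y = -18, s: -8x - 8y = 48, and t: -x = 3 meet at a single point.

Yes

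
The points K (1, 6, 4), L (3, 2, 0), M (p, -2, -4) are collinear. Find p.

5

Collinearity requires KL × KM = 0; each component is linear in p.
The y-component gives (-4)p + (20) = 0, so p = 5.
The remaining components then also vanish.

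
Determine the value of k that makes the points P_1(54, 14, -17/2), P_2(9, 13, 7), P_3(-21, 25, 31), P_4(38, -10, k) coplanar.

Normal to plane P_1P_2P_3: n = (-210, 615, -570); plane equation n·P = 2115.
Requiring n·P_4 = 2115: (-570)k + (-14130) = 2115.
So k = -57/2.

-57/2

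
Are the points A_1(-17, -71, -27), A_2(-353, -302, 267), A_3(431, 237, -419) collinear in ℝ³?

Yes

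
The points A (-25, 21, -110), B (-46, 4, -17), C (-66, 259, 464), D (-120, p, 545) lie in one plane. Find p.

106

The points are coplanar iff AB · (AC × AD) = 0.
Expanding, this is linear in p: (8241)p + (-873546) = 0.
So p = 106.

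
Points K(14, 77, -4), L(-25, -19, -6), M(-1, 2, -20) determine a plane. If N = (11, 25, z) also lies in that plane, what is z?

-22

The plane through K, L, M has equation 1386x − 594y + 1485z = -32274.
Substituting N: (1485)z + (396) = -32274, so z = -22.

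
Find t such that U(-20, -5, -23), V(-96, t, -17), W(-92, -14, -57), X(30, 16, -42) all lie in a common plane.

The points are coplanar iff UV · (UW × UX) = 0.
Expanding, this is linear in t: (-3068)t + (-88972) = 0.
So t = -29.

-29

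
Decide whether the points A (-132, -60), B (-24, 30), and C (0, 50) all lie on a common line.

AB = (108, 90), AC = (132, 110).
det[AB; AC] = (108)(110) − (90)(132) = 0.
The determinant is zero, so the points are collinear.

Yes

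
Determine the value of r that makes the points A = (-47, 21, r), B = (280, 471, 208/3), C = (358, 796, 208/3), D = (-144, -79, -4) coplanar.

43/3

Coplanarity ⇔ det[AB; AC; AD] = 0.
Expanding, this is linear in r: (-94900)r + (4080700/3) = 0.
So r = 43/3.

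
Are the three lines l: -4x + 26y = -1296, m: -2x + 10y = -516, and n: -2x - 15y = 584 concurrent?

Lines aᵢx + bᵢy = cᵢ with pairwise distinct directions are concurrent exactly when det[aᵢ bᵢ cᵢ] = 0.
Here the determinant is 0.
It vanishes, so the lines are concurrent at (38, -44).

Yes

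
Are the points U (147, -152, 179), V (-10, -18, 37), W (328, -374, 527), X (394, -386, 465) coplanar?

A normal to the plane through U, V, W is n = UV × UW = (15108, 28934, 10600).
The plane has equation n·P = -279692. For X: n·X = -286972.
-286972 ≠ -279692, so X is off the plane.

No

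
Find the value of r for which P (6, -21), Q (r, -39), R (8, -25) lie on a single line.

Collinearity: (Q − P) must be parallel to (R − P) = (2, -4).
Cross-multiplying the components: (r − 6)·(-4) = (-18)·(2).
Solving gives r = 15.

15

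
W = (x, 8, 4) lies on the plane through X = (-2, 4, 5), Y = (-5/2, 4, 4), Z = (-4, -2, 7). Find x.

The plane through X, Y, Z has equation −6x + 3y + 3z = 39.
Substituting W: (-6)x + (36) = 39, so x = -1/2.

-1/2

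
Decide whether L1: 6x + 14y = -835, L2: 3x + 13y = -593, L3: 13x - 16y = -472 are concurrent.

No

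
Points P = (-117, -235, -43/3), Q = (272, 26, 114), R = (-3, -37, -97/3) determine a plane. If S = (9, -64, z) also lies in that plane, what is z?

Coplanarity requires PQ · (PR × PS) = 0.
PQ = (389, 261, 385/3), PR = (114, 198, -18); the triple product is linear in z with coefficient 47268 and constant term 582972.
Setting it to zero: z = -37/3.

-37/3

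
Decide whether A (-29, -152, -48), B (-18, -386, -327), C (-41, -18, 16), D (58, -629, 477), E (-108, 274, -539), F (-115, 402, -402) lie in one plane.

The plane through A, B, C has normal n = AB × AC = (22410, 2644, -1334) and equation n·P = -987746.
Checking the remaining points: n·D = -999614, n·E = -976798, n·F = -977994.
Since n·D = -999614 ≠ -987746, D is off the plane and the points are not all coplanar.

No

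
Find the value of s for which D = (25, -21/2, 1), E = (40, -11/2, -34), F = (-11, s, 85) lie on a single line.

Collinearity requires DE × DF = 0; each component is linear in s.
The x-component gives (35)s + (1575/2) = 0, so s = -45/2.
The remaining components then also vanish.

-45/2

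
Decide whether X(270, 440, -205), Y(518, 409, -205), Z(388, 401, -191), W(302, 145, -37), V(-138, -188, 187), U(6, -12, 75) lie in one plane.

The plane through X, Y, Z has normal n = XY × XZ = (-434, -3472, -6014) and equation n·P = -411990.
Checking the remaining points: n·W = -411990, n·V = -411990, n·U = -411990.
All equal -411990, so all 6 points lie in one plane.

Yes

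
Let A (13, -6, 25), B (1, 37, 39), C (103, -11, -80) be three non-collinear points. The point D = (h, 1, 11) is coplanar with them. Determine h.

25

The plane through A, B, C has equation −4445x − 3810z = -153035.
Substituting D: (-4445)h + (-41910) = -153035, so h = 25.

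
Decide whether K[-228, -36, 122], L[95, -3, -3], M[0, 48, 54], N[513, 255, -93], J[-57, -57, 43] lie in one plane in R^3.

Yes

The plane through K, L, M has normal n = KL × KM = (8256, -6536, 19608) and equation n·P = 745104.
Checking the remaining points: n·N = 745104, n·J = 745104.
All equal 745104, so all 5 points lie in one plane.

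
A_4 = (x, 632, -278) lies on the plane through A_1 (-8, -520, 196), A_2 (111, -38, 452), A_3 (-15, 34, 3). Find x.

The plane through A_1, A_2, A_3 has equation −234850x + 21175y + 69300z = 4450600.
Substituting A_4: (-234850)x + (-5882800) = 4450600, so x = -44.

-44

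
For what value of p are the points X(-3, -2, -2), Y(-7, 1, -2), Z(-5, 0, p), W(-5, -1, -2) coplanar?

-2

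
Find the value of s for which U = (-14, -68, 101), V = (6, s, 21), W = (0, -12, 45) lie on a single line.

12

Direction UW = (14, 56, -56). From the x-coordinate of V, the parameter along the line is τ = (6 − (-14))/14 = 10/7.
Then s = (-68) + 10/7·(56) = 12.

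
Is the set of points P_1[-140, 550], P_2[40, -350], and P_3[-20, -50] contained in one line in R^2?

Yes

P_1P_2 = (180, -900), P_1P_3 = (120, -600).
det[P_1P_2; P_1P_3] = (180)(-600) − (-900)(120) = 0.
The determinant is zero, so the points are collinear.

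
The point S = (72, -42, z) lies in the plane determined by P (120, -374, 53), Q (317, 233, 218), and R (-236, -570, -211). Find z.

A normal to the plane is n = PQ × PR = (-127908, -6732, 177480).
S lies in the plane iff n · PS = 0.
This gives (177480)z + (-5501880) = 0, so z = 31.

31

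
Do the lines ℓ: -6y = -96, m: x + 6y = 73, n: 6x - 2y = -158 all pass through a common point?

Lines aᵢx + bᵢy = cᵢ with pairwise distinct directions are concurrent exactly when det[aᵢ bᵢ cᵢ] = 0.
Here the determinant is 72.
Nonzero, so no common point exists.

No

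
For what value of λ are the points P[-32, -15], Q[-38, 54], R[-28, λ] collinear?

-61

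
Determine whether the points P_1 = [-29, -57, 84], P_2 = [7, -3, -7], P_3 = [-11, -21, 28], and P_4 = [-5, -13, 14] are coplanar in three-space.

With P_1 as base: P_1P_2 = (36, 54, -91), P_1P_3 = (18, 36, -56), P_1P_4 = (24, 44, -70).
P_1P_3 × P_1P_4 = (-56, -84, -72).
P_1P_2 · (P_1P_3 × P_1P_4) = 0.
The scalar triple product vanishes, so the four points are coplanar.

Yes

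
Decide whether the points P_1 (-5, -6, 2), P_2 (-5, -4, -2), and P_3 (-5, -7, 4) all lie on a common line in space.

Yes

P_1P_2 = (0, 2, -4), P_1P_3 = (0, -1, 2).
P_1P_2 × P_1P_3 = (0, 0, 0).
The cross product vanishes, so the three points are collinear.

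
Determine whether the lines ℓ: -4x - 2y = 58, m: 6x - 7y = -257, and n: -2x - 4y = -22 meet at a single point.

Yes

The three lines meet at one point iff the augmented coefficient matrix [aᵢ bᵢ cᵢ] has rank < 3, i.e. its determinant vanishes.
Here the determinant is 0.
It vanishes, so the lines are concurrent at (-23, 17).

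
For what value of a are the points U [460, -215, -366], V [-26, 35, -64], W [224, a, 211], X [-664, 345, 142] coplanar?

Normal to plane UVX: n = (-42120, -92560, 8840); plane equation n·P = -2710240.
Requiring n·W = -2710240: (-92560)a + (-7569640) = -2710240.
So a = -105/2.

-105/2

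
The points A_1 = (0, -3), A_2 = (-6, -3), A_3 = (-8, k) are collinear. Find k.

Collinearity: (A_3 − A_1) must be parallel to (A_2 − A_1) = (-6, 0).
Cross-multiplying the components: (k − (-3))·(-6) = (-8)·(0).
Solving gives k = -3.

-3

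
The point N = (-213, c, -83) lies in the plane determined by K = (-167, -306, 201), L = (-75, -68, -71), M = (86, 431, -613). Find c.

Coplanarity requires KL · (KM × KN) = 0.
KL = (92, 238, -272), KM = (253, 737, -814); the triple product is linear in c with coefficient 6072 and constant term -607200.
Setting it to zero: c = 100.

100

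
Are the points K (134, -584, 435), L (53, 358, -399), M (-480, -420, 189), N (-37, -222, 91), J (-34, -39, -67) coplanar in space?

The plane through K, L, M has normal n = KL × KM = (-94956, 492150, 565104) and equation n·P = -54319464.
Checking the remaining points: n·N = -54319464, n·J = -53827314.
Since n·J = -53827314 ≠ -54319464, J is off the plane and the points are not all coplanar.

No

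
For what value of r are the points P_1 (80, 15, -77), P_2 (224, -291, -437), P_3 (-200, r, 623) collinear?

610

Direction P_1P_2 = (144, -306, -360). From the x-coordinate of P_3, the parameter along the line is τ = (-200 − 80)/144 = -35/18.
Then r = 15 + (-35/18)·(-306) = 610.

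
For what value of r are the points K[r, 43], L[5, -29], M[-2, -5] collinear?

-16

The three points are collinear iff det[KL; KM] = 0.
This determinant is linear in r: (-24)r + (-384) = 0, so r = -16.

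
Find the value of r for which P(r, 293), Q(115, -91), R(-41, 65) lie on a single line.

-269

Collinearity: (P − Q) must be parallel to (R − Q) = (-156, 156).
Cross-multiplying the components: (r − 115)·(156) = (384)·(-156).
Solving gives r = -269.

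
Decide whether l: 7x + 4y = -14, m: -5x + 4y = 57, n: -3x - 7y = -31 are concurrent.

No

Intersecting l and m: solving the 2×2 system gives (x, y) = (-71/12, 329/48).
Substitute into n: (-3)(-71/12) + (-7)(329/48) = -1451/48.
But n requires -31 ≠ -1451/48, so the three lines have no common point.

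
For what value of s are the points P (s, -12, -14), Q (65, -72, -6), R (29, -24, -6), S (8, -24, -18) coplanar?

Coplanarity ⇔ det[PQ; PR; PS] = 0.
Expanding, this is linear in s: (576)s + (-3456) = 0.
So s = 6.

6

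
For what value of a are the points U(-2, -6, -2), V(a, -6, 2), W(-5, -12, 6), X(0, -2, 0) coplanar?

-2

Coplanarity ⇔ det[UV; UW; UX] = 0.
Expanding, this is linear in a: (-44)a + (-88) = 0.
So a = -2.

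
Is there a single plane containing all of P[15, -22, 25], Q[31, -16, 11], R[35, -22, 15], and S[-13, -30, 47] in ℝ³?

A normal to the plane through P, Q, R is n = PQ × PR = (-60, -120, -120).
The plane has equation n·X = -1260. For S: n·S = -1260.
Equal, so S lies in the plane and all four are coplanar.

Yes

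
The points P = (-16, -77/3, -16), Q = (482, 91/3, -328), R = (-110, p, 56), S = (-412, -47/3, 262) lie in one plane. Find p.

The points are coplanar iff PQ · (PR × PS) = 0.
Expanding, this is linear in p: (14892)p + (183668) = 0.
So p = -37/3.

-37/3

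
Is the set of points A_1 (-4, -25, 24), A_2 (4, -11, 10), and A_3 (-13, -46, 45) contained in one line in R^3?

A_1A_2 = (8, 14, -14), A_1A_3 = (-9, -21, 21).
A_1A_2 × A_1A_3 = (0, -42, -42).
The cross product is nonzero, so the points do not lie on one line.

No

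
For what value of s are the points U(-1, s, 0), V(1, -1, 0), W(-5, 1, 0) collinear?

-1/3

Direction VW = (-6, 2, 0). From the x-coordinate of U, the parameter along the line is τ = (-1 − 1)/(-6) = 1/3.
Then s = (-1) + 1/3·(2) = -1/3.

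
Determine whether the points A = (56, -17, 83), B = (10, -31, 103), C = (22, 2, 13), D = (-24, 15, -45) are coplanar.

Yes

A normal to the plane through A, B, C is n = AB × AC = (600, -3900, -1350).
The plane has equation n·P = -12150. For D: n·D = -12150.
Equal, so D lies in the plane and all four are coplanar.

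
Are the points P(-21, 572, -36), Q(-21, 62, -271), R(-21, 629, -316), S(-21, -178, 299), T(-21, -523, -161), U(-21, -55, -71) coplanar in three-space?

Yes

The plane through P, Q, R has normal n = PQ × PR = (156195, 0, 0) and equation n·X = -3280095.
Checking the remaining points: n·S = -3280095, n·T = -3280095, n·U = -3280095.
All equal -3280095, so all 6 points lie in one plane.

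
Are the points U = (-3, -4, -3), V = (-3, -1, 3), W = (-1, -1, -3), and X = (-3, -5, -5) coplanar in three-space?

Yes

The four points are coplanar iff the 3×3 determinant with rows UV, UW, UX is zero.
Rows: (0, 3, 6), (2, 3, 0), (0, -1, -2).
Expanding along the first row: (0)(-6) − (3)(-4) + (6)(-2) = 0.
Zero determinant ⇒ coplanar.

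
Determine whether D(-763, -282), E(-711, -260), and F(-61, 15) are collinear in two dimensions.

DE = (52, 22), DF = (702, 297).
det[DE; DF] = (52)(297) − (22)(702) = 0.
The determinant is zero, so the points are collinear.

Yes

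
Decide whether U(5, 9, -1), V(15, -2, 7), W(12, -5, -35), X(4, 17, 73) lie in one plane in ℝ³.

A normal to the plane through U, V, W is n = UV × UW = (486, 396, -63).
The plane has equation n·P = 6057. For X: n·X = 4077.
4077 ≠ 6057, so X is off the plane.

No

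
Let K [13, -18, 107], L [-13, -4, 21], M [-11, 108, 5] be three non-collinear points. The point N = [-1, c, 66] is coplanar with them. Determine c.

The plane through K, L, M has equation 9408x − 588y − 2940z = -181692.
Substituting N: (-588)c + (-203448) = -181692, so c = -37.

-37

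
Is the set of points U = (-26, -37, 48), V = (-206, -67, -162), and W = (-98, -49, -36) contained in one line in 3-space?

UV = (-180, -30, -210), UW = (-72, -12, -84).
UV × UW = (0, 0, 0).
The cross product vanishes, so the three points are collinear.

Yes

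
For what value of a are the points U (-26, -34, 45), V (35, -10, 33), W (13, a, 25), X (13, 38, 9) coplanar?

Normal to plane UVX: n = (0, 1728, 3456); plane equation n·P = 96768.
Requiring n·W = 96768: (1728)a + (86400) = 96768.
So a = 6.

6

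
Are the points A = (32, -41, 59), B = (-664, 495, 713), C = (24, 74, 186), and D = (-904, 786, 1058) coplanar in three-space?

With A as base: AB = (-696, 536, 654), AC = (-8, 115, 127), AD = (-936, 827, 999).
AC × AD = (9856, -110880, 101024).
AB · (AC × AD) = -221760.
Since -221760 ≠ 0, the four points are not coplanar.

No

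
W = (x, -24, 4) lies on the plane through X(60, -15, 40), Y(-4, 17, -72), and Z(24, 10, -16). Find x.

48

A normal to the plane is n = XY × XZ = (1008, 448, -448).
W lies in the plane iff n · XW = 0.
This gives (1008)x + (-48384) = 0, so x = 48.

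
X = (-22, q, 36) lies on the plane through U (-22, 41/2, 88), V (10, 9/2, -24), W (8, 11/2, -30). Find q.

The plane through U, V, W has equation 208x + 416y = 3952.
Substituting X: (416)q + (-4576) = 3952, so q = 41/2.

41/2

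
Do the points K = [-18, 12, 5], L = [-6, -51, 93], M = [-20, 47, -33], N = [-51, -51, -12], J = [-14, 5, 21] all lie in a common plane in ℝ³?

Yes

The plane through K, L, M has normal n = KL × KM = (-686, 280, 294) and equation n·P = 17178.
Checking the remaining points: n·N = 17178, n·J = 17178.
All equal 17178, so all 5 points lie in one plane.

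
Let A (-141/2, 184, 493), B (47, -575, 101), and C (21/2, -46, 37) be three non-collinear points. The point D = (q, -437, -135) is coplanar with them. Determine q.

67

The plane through A, B, C has equation 255944x + 21828y + 34454z = 2958122.
Substituting D: (255944)q + (-14190126) = 2958122, so q = 67.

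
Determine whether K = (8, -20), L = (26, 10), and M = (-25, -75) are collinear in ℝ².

Yes

KL = (18, 30), KM = (-33, -55).
Twice the signed area of △KLM is (18)(-55) − (30)(-33) = 0.
The triangle is degenerate (zero area), so the points are collinear.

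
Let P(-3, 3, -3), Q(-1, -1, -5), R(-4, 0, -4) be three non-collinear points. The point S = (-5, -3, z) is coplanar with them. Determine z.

Coplanarity requires PQ · (PR × PS) = 0.
PQ = (2, -4, -2), PR = (-1, -3, -1); the triple product is linear in z with coefficient -10 and constant term -50.
Setting it to zero: z = -5.

-5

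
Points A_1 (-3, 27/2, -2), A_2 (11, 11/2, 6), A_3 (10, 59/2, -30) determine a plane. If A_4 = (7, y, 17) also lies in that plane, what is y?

-1

The plane through A_1, A_2, A_3 has equation 96x + 496y + 328z = 5752.
Substituting A_4: (496)y + (6248) = 5752, so y = -1.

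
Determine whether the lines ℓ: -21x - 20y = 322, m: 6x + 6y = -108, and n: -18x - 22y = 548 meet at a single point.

The three lines meet at one point iff the augmented coefficient matrix [aᵢ bᵢ cᵢ] has rank < 3, i.e. its determinant vanishes.
Here the determinant is 0.
It vanishes, so the lines are concurrent at (38, -56).

Yes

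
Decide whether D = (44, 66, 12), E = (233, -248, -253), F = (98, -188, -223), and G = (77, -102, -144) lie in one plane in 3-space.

A normal to the plane through D, E, F is n = DE × DF = (6480, 30105, -31050).
The plane has equation n·P = 1899450. For G: n·G = 1899450.
Equal, so G lies in the plane and all four are coplanar.

Yes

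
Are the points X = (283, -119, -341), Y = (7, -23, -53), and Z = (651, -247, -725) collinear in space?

Yes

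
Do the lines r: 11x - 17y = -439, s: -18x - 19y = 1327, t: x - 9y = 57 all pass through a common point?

Intersecting r and s: solving the 2×2 system gives (x, y) = (-60, -13).
Substitute into t: (1)(-60) + (-9)(-13) = 57.
This equals 57, so (-60, -13) lies on all three lines and they are concurrent.

Yes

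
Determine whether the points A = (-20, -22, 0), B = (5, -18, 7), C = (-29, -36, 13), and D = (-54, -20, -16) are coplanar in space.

No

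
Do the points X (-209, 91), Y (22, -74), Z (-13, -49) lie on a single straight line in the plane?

Yes

XY = (231, -165), XZ = (196, -140).
Checking proportionality: XZ = 28/33·XY, so the vectors are parallel and the points are collinear.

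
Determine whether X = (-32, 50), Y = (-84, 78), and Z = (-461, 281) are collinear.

XY = (-52, 28), XZ = (-429, 231).
Twice the signed area of △XYZ is (-52)(231) − (28)(-429) = 0.
The triangle is degenerate (zero area), so the points are collinear.

Yes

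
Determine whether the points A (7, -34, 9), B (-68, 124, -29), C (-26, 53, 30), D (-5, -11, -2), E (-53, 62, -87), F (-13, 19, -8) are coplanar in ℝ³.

No

The plane through A, B, C has normal n = AB × AC = (6624, 2829, -1311) and equation n·P = -61617.
Checking the remaining points: n·D = -61617, n·E = -61617, n·F = -21873.
Since n·F = -21873 ≠ -61617, F is off the plane and the points are not all coplanar.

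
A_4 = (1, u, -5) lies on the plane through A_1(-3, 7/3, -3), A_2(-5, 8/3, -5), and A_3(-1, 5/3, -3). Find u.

A normal to the plane is n = A_1A_2 × A_1A_3 = (-4/3, -4, 2/3).
A_4 lies in the plane iff n · A_1A_4 = 0.
This gives (-4)u + (8/3) = 0, so u = 2/3.

2/3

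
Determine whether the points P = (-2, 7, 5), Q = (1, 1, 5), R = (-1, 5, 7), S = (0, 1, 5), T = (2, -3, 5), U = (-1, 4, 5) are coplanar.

No

The plane through P, Q, R has normal n = PQ × PR = (-12, -6, 0) and equation n·X = -18.
Checking the remaining points: n·S = -6, n·T = -6, n·U = -12.
Since n·S = -6 ≠ -18, S is off the plane and the points are not all coplanar.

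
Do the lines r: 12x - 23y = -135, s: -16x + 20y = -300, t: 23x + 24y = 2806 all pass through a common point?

The three lines meet at one point iff the augmented coefficient matrix [aᵢ bᵢ cᵢ] has rank < 3, i.e. its determinant vanishes.
Here the determinant is -128.
Nonzero, so no common point exists.

No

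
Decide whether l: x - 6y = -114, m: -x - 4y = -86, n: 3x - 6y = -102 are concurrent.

Lines aᵢx + bᵢy = cᵢ with pairwise distinct directions are concurrent exactly when det[aᵢ bᵢ cᵢ] = 0.
Here the determinant is 0.
It vanishes, so the lines are concurrent at (6, 20).

Yes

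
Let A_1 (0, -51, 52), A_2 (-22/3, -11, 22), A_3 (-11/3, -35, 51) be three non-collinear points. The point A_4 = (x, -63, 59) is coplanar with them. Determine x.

7/3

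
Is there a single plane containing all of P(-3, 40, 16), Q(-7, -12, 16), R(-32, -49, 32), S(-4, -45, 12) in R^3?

Yes

With P as base: PQ = (-4, -52, 0), PR = (-29, -89, 16), PS = (-1, -85, -4).
PR × PS = (1716, -132, 2376).
PQ · (PR × PS) = 0.
The scalar triple product vanishes, so the four points are coplanar.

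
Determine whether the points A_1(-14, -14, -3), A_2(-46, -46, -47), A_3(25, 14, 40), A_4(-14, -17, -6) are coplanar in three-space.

No

The four points are coplanar iff the 3×3 determinant with rows A_1A_2, A_1A_3, A_1A_4 is zero.
Rows: (-32, -32, -44), (39, 28, 43), (0, -3, -3).
Expanding along the first row: (-32)(45) − (-32)(-117) + (-44)(-117) = -36.
Nonzero ⇒ not coplanar.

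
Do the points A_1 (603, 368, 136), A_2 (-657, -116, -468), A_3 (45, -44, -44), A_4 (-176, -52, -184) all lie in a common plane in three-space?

No

A normal to the plane through A_1, A_2, A_3 is n = A_1A_2 × A_1A_3 = (-161728, 110232, 249048).
The plane has equation n·P = -23086080. For A_4: n·A_4 = -23092768.
-23092768 ≠ -23086080, so A_4 is off the plane.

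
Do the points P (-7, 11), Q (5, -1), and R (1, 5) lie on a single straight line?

PQ = (12, -12), PR = (8, -6).
Twice the signed area of △PQR is (12)(-6) − (-12)(8) = 24.
The area is nonzero, so the three points are not collinear.

No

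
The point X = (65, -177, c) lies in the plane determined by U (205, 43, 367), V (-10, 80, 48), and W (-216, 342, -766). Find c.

707

The plane through U, V, W has equation 53460x − 109296y − 48708z = -11616264.
Substituting X: (-48708)c + (22820292) = -11616264, so c = 707.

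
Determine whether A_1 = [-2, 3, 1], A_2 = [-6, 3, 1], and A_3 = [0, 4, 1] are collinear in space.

A_1A_2 = (-4, 0, 0), A_1A_3 = (2, 1, 0).
Comparing components 1 and 2: (-4)(1) − (0)(2) = -4 ≠ 0, so A_1A_2 and A_1A_3 are not parallel and the points are not collinear.

No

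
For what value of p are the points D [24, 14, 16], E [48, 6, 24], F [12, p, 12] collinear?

Direction DE = (24, -8, 8). From the x-coordinate of F, the parameter along the line is τ = (12 − 24)/24 = -1/2.
Then p = 14 + (-1/2)·(-8) = 18.

18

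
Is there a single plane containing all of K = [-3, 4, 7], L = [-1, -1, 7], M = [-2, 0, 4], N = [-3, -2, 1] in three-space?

No

The four points are coplanar iff the 3×3 determinant with rows KL, KM, KN is zero.
Rows: (2, -5, 0), (1, -4, -3), (0, -6, -6).
Expanding along the first row: (2)(6) − (-5)(-6) + (0)(-6) = -18.
Nonzero ⇒ not coplanar.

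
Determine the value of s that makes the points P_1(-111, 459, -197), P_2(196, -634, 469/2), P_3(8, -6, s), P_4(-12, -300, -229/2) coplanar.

Coplanarity ⇔ det[P_1P_2; P_1P_3; P_1P_4] = 0.
Expanding, this is linear in s: (124806)s + (4430613) = 0.
So s = -71/2.

-71/2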